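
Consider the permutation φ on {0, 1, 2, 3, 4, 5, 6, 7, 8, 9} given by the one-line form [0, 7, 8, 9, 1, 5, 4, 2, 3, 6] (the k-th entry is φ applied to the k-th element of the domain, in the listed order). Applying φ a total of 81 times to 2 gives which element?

8

Tracing 2 → 8 → … returns to 2 after 8 steps, so 2 lies in an 8-cycle (1, 7, 2, 8, 3, 9, 6, 4).
On an 8-cycle, φ^8 is the identity, so φ^81 = φ^1 there (81 ≡ 1 mod 8).
Advancing 1 step from 2: 2 → 8.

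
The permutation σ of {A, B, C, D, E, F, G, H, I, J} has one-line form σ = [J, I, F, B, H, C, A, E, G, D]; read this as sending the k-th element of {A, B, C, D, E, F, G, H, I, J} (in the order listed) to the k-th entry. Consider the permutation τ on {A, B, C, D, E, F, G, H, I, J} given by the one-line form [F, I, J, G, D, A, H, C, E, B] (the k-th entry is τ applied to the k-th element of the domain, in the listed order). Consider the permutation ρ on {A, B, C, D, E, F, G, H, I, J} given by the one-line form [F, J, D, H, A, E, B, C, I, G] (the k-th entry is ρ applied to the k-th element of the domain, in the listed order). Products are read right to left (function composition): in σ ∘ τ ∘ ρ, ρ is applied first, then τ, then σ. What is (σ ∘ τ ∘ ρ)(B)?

I

Chase B: ρ(B) = J; τ(J) = B; σ(B) = I. Hence (σ ∘ τ ∘ ρ)(B) = I.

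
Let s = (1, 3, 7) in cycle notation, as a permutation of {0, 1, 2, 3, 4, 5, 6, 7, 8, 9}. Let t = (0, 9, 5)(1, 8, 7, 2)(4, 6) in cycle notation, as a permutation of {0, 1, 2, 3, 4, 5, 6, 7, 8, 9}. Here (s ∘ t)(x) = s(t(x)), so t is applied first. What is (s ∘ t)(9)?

First apply t: t(9) = 5, then s(5) = 5. Thus (s ∘ t)(9) = 5.

5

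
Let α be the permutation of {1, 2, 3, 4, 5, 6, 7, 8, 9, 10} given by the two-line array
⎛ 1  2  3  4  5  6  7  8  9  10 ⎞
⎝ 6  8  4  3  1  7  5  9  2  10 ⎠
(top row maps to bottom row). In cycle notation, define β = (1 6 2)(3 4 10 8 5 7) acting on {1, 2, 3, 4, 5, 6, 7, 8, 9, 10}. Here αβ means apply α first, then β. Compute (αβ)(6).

(αβ)(6) = β(α(6)). α(6) = 7, then β(7) = 3. So (αβ)(6) = 3.

3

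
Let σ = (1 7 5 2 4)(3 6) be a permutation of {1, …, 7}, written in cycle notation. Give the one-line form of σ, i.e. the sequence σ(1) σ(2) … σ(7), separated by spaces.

7 4 6 1 2 3 5

Image by image: 1↦7, 2↦4, 3↦6, 4↦1, 5↦2, 6↦3, 7↦5.
So the one-line form is 7 4 6 1 2 3 5.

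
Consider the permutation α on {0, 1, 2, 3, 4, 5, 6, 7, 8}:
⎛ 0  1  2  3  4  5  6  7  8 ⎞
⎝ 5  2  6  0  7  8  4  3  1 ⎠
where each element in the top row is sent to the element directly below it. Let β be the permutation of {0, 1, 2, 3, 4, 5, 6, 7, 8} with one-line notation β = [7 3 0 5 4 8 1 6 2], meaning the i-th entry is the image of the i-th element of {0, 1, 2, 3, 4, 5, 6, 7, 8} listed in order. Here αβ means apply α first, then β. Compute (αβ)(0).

8

(αβ)(0) = β(α(0)). α(0) = 5, then β(5) = 8. So (αβ)(0) = 8.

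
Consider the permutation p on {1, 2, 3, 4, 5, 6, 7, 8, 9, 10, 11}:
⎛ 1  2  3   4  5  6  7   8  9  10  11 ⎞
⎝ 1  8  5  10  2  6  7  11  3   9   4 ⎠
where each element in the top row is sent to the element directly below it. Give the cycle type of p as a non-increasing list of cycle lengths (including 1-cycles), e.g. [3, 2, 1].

The disjoint cycles are (1)(2 8 11 4 10 9 3 5)(6)(7), with lengths 8, 1, 1, 1 in non-increasing order.

[8, 1, 1, 1]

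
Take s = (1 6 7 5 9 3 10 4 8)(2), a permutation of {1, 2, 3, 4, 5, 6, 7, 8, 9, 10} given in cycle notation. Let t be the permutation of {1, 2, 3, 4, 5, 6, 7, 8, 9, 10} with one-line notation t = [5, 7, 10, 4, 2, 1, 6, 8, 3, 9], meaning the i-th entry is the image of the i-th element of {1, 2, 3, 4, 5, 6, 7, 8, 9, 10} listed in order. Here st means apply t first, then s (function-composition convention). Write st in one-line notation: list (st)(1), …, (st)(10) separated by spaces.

(st)(x) = s(t(x)). Computing each image: s(t(1)) = s(5) = 9, s(t(2)) = s(7) = 5, s(t(3)) = s(10) = 4, s(t(4)) = s(4) = 8, s(t(5)) = s(2) = 2, s(t(6)) = s(1) = 6, s(t(7)) = s(6) = 7, s(t(8)) = s(8) = 1, s(t(9)) = s(3) = 10, s(t(10)) = s(9) = 3.
Hence st = [9 5 4 8 2 6 7 1 10 3].

9 5 4 8 2 6 7 1 10 3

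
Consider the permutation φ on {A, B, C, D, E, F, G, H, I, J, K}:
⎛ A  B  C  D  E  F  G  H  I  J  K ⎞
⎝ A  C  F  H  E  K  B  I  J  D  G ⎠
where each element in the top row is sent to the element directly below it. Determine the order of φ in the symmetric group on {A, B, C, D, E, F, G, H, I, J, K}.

20

The disjoint-cycle form of φ has cycle lengths 5, 4, 1, 1.
The order is lcm(5, 4) = 20.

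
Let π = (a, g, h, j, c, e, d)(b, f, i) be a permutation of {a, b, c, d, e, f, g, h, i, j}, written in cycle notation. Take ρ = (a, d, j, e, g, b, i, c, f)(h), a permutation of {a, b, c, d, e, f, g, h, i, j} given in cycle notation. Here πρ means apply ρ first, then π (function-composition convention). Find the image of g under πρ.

f

(πρ)(g) = π(ρ(g)). ρ(g) = b, then π(b) = f. So (πρ)(g) = f.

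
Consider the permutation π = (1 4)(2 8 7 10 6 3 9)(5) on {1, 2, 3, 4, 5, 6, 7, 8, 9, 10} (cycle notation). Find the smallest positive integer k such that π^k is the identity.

14

The cycle type of π is (7, 2, 1).
The order is lcm(7, 2) = 14.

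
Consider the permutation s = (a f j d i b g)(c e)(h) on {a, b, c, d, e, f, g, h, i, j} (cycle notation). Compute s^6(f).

f lies in the 7-cycle (a f j d i b g).
Stepping 6 places around the cycle: f → j → d → i → b → g → a.

a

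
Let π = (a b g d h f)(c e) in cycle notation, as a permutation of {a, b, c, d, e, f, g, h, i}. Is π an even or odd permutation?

The cycle lengths are 6, 2, 1.
A cycle is odd iff its length is even; π has 2 even-length cycles, so sgn(π) = (−1)^2 and π is even.

even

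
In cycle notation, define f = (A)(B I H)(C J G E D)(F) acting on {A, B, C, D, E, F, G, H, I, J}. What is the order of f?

15

The cycle type of f is (5, 3, 1, 1).
The order is lcm(5, 3) = 15.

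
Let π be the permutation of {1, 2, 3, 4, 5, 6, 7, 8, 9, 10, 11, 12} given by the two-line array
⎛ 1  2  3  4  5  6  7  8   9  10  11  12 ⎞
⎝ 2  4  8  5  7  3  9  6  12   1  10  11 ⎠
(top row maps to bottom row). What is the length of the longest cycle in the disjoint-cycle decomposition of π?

Decomposing into disjoint cycles gives (1, 2, 4, 5, 7, 9, 12, 11, 10)(3, 8, 6); the longest has length 9.

9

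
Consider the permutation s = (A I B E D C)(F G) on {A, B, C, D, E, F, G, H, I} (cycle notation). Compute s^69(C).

B

C lies in the 6-cycle (A I B E D C).
On a 6-cycle, s^6 is the identity, so s^69 = s^3 there (69 ≡ 3 mod 6).
Advancing 3 steps from C: C → A → I → B.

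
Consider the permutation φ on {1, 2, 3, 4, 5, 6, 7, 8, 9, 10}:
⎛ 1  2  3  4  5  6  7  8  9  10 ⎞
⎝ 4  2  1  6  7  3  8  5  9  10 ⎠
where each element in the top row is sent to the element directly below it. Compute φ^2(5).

Tracing 5 → 7 → … returns to 5 after 3 steps, so 5 lies in a 3-cycle (5, 7, 8).
Advancing 2 steps from 5: 5 → 7 → 8.

8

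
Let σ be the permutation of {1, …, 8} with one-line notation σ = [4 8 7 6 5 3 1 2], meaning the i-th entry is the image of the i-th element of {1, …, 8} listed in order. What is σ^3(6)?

Tracing 6 → 3 → … returns to 6 after 5 steps, so 6 lies in a 5-cycle (1 4 6 3 7).
Advancing 3 steps from 6: 6 → 3 → 7 → 1.

1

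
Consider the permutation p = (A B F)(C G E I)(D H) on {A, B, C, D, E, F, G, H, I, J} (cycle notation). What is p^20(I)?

I lies in the 4-cycle (C G E I).
Since the cycle has length 4, p^20 acts on it the same as p^0 (20 mod 4 = 0).
So p^20(I) = I.

I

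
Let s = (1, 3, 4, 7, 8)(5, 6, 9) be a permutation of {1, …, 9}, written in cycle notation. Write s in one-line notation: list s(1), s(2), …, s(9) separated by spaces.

3 2 4 7 6 9 8 1 5

Each element maps to the next entry in its cycle (wrapping to the front): 1→3, 2→2, 3→4, 4→7, 5→6, 6→9, 7→8, 8→1, 9→5.
Listing these in domain order gives 3 2 4 7 6 9 8 1 5.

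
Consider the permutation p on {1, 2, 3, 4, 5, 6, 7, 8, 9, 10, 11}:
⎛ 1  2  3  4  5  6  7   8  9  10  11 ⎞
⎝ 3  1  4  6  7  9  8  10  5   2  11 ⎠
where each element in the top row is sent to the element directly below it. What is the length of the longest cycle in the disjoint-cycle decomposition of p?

10

Decomposing into disjoint cycles gives (1, 3, 4, 6, 9, 5, 7, 8, 10, 2); the longest has length 10.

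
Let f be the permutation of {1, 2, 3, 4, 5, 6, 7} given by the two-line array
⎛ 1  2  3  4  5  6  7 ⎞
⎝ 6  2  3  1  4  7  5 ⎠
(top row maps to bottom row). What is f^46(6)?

Tracing 6 → 7 → … returns to 6 after 5 steps, so 6 lies in a 5-cycle (1 6 7 5 4).
On a 5-cycle, f^5 is the identity, so f^46 = f^1 there (46 ≡ 1 mod 5).
Advancing 1 step from 6: 6 → 7.

7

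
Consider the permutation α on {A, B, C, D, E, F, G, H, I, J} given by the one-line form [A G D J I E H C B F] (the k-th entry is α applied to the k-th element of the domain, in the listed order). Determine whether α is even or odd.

even

In disjoint-cycle form the cycle lengths are 9, 1.
A cycle is odd iff its length is even; α has 0 even-length cycles, so sgn(α) = (−1)^0 and α is even.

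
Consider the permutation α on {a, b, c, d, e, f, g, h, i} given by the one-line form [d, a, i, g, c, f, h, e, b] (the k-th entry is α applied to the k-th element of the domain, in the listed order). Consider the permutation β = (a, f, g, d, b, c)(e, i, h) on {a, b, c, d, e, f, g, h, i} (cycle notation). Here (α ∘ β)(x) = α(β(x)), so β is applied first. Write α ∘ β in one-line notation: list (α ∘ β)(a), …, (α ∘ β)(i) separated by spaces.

For each element, apply β then α: a → f → f; b → c → i; c → a → d; d → b → a; e → i → b; f → g → h; g → d → g; h → e → c; i → h → e.
So α ∘ β in one-line form is f i d a b h g c e.

f i d a b h g c e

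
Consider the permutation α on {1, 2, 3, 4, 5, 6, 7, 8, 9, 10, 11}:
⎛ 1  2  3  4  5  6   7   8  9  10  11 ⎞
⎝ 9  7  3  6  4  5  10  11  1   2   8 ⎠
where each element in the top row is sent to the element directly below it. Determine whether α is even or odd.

even

In disjoint-cycle form the cycle lengths are 3, 3, 2, 2, 1.
A cycle is odd iff its length is even; α has 2 even-length cycles, so sgn(α) = (−1)^2 and α is even.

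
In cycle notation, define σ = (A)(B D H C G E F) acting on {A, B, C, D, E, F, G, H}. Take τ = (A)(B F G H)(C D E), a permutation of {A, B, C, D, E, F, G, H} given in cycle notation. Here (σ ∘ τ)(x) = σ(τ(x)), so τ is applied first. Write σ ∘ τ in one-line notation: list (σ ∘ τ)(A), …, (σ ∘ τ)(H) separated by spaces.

(σ ∘ τ)(x) = σ(τ(x)). Computing each image: σ(τ(A)) = σ(A) = A, σ(τ(B)) = σ(F) = B, σ(τ(C)) = σ(D) = H, σ(τ(D)) = σ(E) = F, σ(τ(E)) = σ(C) = G, σ(τ(F)) = σ(G) = E, σ(τ(G)) = σ(H) = C, σ(τ(H)) = σ(B) = D.
Hence σ ∘ τ = [A B H F G E C D].

A B H F G E C D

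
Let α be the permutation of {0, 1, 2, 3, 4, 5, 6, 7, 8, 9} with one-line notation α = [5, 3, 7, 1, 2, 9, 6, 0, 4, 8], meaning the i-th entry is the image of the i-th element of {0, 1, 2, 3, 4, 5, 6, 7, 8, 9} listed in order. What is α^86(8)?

Tracing 8 → 4 → … returns to 8 after 7 steps, so 8 lies in a 7-cycle (0, 5, 9, 8, 4, 2, 7).
On a 7-cycle, α^7 is the identity, so α^86 = α^2 there (86 ≡ 2 mod 7).
Advancing 2 steps from 8: 8 → 4 → 2.

2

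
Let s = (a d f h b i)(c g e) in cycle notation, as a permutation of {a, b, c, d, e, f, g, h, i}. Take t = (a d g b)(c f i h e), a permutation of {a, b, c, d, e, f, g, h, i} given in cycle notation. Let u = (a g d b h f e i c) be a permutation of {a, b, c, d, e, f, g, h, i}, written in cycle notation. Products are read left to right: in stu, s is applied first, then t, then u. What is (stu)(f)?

i

Apply the permutations in order: s(f) = h, then t(h) = e, then u(e) = i. So (stu)(f) = i.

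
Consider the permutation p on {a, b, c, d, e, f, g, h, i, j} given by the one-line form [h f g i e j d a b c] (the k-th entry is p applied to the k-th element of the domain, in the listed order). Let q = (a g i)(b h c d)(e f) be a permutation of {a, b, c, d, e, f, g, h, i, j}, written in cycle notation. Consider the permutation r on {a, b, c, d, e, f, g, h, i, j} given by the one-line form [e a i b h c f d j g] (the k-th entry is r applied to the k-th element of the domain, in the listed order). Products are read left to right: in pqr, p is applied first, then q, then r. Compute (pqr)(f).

g

Chase f: p(f) = j; q(j) = j; r(j) = g. Hence (pqr)(f) = g.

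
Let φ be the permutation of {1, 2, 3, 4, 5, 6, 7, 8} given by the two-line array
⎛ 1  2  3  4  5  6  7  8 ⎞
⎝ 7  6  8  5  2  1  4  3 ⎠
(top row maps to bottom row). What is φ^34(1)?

2

Tracing 1 → 7 → … returns to 1 after 6 steps, so 1 lies in a 6-cycle (1 7 4 5 2 6).
On a 6-cycle, φ^6 is the identity, so φ^34 = φ^4 there (34 ≡ 4 mod 6).
Stepping 4 places around the cycle: 1 → 7 → 4 → 5 → 2.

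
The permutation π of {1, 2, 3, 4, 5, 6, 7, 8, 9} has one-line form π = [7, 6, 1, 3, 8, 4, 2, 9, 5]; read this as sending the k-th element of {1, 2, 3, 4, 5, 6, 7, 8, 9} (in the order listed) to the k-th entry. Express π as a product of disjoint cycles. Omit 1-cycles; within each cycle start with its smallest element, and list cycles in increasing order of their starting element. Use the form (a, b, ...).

From 1: 1 → 7 → 2 → 6 → 4 → 3 → 1, closing the cycle (1, 7, 2, 6, 4, 3).
Repeating from the next unused element and collecting all non-trivial cycles gives (1, 7, 2, 6, 4, 3)(5, 8, 9).

(1, 7, 2, 6, 4, 3)(5, 8, 9)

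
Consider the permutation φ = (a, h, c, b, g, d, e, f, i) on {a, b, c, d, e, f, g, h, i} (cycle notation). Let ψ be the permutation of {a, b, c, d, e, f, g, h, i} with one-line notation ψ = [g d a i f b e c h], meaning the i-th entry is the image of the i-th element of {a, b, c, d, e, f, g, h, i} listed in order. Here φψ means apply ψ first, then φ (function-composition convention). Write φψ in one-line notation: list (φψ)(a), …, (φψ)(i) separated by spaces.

d e h a i g f b c

(φψ)(x) = φ(ψ(x)). Computing each image: φ(ψ(a)) = φ(g) = d, φ(ψ(b)) = φ(d) = e, φ(ψ(c)) = φ(a) = h, φ(ψ(d)) = φ(i) = a, φ(ψ(e)) = φ(f) = i, φ(ψ(f)) = φ(b) = g, φ(ψ(g)) = φ(e) = f, φ(ψ(h)) = φ(c) = b, φ(ψ(i)) = φ(h) = c.
Hence φψ = [d e h a i g f b c].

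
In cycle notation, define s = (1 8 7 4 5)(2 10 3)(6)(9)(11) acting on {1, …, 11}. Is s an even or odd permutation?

The cycle lengths are 5, 3, 1, 1, 1.
A cycle is odd iff its length is even; s has 0 even-length cycles, so sgn(s) = (−1)^0 and s is even.

even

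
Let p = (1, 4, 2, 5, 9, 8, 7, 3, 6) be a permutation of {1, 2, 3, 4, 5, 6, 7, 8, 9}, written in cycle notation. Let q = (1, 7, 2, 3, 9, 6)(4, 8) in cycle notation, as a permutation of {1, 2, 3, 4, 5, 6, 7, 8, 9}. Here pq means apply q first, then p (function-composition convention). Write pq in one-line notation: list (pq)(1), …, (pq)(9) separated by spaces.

3 6 8 7 9 4 5 2 1

For each element, apply q then p: 1 → 7 → 3; 2 → 3 → 6; 3 → 9 → 8; 4 → 8 → 7; 5 → 5 → 9; 6 → 1 → 4; 7 → 2 → 5; 8 → 4 → 2; 9 → 6 → 1.
So pq in one-line form is 3 6 8 7 9 4 5 2 1.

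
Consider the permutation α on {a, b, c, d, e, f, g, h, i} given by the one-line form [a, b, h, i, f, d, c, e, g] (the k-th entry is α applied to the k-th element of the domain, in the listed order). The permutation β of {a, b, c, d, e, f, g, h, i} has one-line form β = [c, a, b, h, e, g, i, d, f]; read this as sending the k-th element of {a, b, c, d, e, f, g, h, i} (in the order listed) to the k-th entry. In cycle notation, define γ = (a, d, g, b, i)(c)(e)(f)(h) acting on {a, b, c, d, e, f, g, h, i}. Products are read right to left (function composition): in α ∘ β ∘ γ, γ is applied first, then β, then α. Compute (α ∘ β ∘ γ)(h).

Apply the permutations in order: γ(h) = h, then β(h) = d, then α(d) = i. So (α ∘ β ∘ γ)(h) = i.

i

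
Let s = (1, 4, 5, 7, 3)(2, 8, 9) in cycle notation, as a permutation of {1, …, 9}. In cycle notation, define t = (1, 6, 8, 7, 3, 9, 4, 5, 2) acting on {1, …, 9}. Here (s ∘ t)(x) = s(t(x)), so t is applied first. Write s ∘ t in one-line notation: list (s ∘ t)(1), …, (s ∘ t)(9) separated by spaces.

6 4 2 7 8 9 1 3 5

(s ∘ t)(x) = s(t(x)). Computing each image: s(t(1)) = s(6) = 6, s(t(2)) = s(1) = 4, s(t(3)) = s(9) = 2, s(t(4)) = s(5) = 7, s(t(5)) = s(2) = 8, s(t(6)) = s(8) = 9, s(t(7)) = s(3) = 1, s(t(8)) = s(7) = 3, s(t(9)) = s(4) = 5.
Hence s ∘ t = [6 4 2 7 8 9 1 3 5].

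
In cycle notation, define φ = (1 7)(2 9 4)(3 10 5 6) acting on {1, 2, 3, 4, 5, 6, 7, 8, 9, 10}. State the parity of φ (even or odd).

even

The cycle lengths are 4, 3, 2, 1.
A cycle is odd iff its length is even; φ has 2 even-length cycles, so sgn(φ) = (−1)^2 and φ is even.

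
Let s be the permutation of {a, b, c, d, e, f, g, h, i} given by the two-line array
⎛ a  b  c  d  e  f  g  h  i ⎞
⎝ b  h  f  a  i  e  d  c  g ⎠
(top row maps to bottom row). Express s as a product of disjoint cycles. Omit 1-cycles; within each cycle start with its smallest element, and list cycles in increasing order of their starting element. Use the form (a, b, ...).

(a, b, h, c, f, e, i, g, d)

Start at a and follow images: a → b → h → c → f → e → i → g → d → a, giving the cycle (a, b, h, c, f, e, i, g, d).
Repeating from the next unused element and collecting all non-trivial cycles gives (a, b, h, c, f, e, i, g, d).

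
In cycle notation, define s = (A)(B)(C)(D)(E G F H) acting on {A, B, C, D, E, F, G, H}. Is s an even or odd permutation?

odd

The cycle lengths are 4, 1, 1, 1, 1.
A cycle of length ℓ contributes ℓ−1 transpositions, so s is a product of 3 transpositions — odd.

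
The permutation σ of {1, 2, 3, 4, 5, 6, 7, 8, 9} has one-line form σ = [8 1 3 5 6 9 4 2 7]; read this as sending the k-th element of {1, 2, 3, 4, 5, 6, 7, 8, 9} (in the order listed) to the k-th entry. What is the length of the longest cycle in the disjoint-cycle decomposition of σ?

Decomposing into disjoint cycles gives (1, 8, 2)(4, 5, 6, 9, 7); the longest has length 5.

5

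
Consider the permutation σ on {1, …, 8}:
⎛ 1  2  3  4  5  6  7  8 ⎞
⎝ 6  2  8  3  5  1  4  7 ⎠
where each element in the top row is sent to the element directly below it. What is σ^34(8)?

Tracing 8 → 7 → … returns to 8 after 4 steps, so 8 lies in a 4-cycle (3 8 7 4).
Since the cycle has length 4, σ^34 acts on it the same as σ^2 (34 mod 4 = 2).
Advancing 2 steps from 8: 8 → 7 → 4.

4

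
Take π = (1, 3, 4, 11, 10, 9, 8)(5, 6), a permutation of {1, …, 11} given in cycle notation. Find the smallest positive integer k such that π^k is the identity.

14

The cycle type of π is (7, 2, 1, 1).
Since disjoint cycles commute, ord(π) = lcm(7, 2) = 14.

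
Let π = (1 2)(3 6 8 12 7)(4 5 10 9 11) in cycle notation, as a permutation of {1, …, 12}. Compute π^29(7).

7 lies in the 5-cycle (3 6 8 12 7).
Powers repeat with period 5 on this cycle, and 29 mod 5 = 4, so π^29(7) = π^4(7).
Stepping 4 places around the cycle: 7 → 3 → 6 → 8 → 12.

12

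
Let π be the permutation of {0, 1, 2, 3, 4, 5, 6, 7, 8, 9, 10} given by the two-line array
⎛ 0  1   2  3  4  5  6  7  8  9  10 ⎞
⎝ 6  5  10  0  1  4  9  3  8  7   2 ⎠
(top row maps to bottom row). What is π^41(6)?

Tracing 6 → 9 → … returns to 6 after 5 steps, so 6 lies in a 5-cycle (0, 6, 9, 7, 3).
Powers repeat with period 5 on this cycle, and 41 mod 5 = 1, so π^41(6) = π^1(6).
Advancing 1 step from 6: 6 → 9.

9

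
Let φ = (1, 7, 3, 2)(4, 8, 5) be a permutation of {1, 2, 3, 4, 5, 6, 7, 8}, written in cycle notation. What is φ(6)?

6 does not appear in any cycle of φ, so it is a fixed point: φ(6) = 6.

6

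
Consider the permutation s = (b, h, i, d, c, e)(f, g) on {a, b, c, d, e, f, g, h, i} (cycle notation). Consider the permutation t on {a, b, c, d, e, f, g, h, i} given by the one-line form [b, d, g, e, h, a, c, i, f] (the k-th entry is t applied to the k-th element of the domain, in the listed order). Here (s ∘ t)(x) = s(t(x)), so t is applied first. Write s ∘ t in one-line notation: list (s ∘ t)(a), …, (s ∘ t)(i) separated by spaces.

Chase each element through t then s: a → b → h; b → d → c; c → g → f; d → e → b; e → h → i; f → a → a; g → c → e; h → i → d; i → f → g.
So s ∘ t in one-line form is h c f b i a e d g.

h c f b i a e d g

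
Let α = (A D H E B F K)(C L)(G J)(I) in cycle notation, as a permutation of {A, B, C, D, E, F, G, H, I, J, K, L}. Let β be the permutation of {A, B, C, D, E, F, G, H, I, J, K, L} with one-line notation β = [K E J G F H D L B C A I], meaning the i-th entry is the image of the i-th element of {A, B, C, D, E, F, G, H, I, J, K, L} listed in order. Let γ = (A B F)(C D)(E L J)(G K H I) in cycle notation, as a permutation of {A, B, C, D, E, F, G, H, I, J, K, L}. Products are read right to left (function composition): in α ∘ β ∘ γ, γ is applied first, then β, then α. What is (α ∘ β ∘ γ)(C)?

J

Chase C: γ(C) = D; β(D) = G; α(G) = J. Hence (α ∘ β ∘ γ)(C) = J.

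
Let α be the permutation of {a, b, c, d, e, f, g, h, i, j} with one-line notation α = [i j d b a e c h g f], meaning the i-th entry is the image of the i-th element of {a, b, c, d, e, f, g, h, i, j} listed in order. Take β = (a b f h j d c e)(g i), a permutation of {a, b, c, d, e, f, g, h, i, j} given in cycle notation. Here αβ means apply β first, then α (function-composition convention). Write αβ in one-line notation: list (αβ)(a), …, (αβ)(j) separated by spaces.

(αβ)(x) = α(β(x)). Computing each image: α(β(a)) = α(b) = j, α(β(b)) = α(f) = e, α(β(c)) = α(e) = a, α(β(d)) = α(c) = d, α(β(e)) = α(a) = i, α(β(f)) = α(h) = h, α(β(g)) = α(i) = g, α(β(h)) = α(j) = f, α(β(i)) = α(g) = c, α(β(j)) = α(d) = b.
Hence αβ = [j e a d i h g f c b].

j e a d i h g f c b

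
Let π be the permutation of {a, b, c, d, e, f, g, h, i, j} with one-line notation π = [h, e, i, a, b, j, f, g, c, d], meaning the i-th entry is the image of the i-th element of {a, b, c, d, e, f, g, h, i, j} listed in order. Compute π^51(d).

g

Tracing d → a → … returns to d after 6 steps, so d lies in a 6-cycle (a h g f j d).
On a 6-cycle, π^6 is the identity, so π^51 = π^3 there (51 ≡ 3 mod 6).
Stepping 3 places around the cycle: d → a → h → g.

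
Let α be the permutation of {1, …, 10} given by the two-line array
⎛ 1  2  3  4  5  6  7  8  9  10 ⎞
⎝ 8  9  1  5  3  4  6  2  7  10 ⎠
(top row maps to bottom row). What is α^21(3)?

Tracing 3 → 1 → … returns to 3 after 9 steps, so 3 lies in a 9-cycle (1, 8, 2, 9, 7, 6, 4, 5, 3).
Powers repeat with period 9 on this cycle, and 21 mod 9 = 3, so α^21(3) = α^3(3).
Stepping 3 places around the cycle: 3 → 1 → 8 → 2.

2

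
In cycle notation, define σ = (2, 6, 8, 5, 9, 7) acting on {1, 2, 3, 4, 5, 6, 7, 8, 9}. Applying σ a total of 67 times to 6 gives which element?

8

6 lies in the 6-cycle (2, 6, 8, 5, 9, 7).
On a 6-cycle, σ^6 is the identity, so σ^67 = σ^1 there (67 ≡ 1 mod 6).
Stepping 1 place around the cycle: 6 → 8.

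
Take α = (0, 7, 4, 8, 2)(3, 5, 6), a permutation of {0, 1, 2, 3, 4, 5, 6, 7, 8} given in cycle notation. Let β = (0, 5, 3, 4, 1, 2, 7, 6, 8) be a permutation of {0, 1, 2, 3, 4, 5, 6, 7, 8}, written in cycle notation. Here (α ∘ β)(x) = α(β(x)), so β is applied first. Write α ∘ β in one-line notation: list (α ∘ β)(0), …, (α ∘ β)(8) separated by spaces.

(α ∘ β)(x) = α(β(x)). Computing each image: α(β(0)) = α(5) = 6, α(β(1)) = α(2) = 0, α(β(2)) = α(7) = 4, α(β(3)) = α(4) = 8, α(β(4)) = α(1) = 1, α(β(5)) = α(3) = 5, α(β(6)) = α(8) = 2, α(β(7)) = α(6) = 3, α(β(8)) = α(0) = 7.
Hence α ∘ β = [6 0 4 8 1 5 2 3 7].

6 0 4 8 1 5 2 3 7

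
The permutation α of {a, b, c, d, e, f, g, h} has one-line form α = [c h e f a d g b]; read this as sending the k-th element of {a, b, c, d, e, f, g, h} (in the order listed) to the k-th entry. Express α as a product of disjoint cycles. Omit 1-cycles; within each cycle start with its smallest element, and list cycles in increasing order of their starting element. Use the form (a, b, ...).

(a, c, e)(b, h)(d, f)

Iterating α from a gives a → c → e → a; that is the 3-cycle (a, c, e).
Repeating from the next unused element and collecting all non-trivial cycles gives (a, c, e)(b, h)(d, f).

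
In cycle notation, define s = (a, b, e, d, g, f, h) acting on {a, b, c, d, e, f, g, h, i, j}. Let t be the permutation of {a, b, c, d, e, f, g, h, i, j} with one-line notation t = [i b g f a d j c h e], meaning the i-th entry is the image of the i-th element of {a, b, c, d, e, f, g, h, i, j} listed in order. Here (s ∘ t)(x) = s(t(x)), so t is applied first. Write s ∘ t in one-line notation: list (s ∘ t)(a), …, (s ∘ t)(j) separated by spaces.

For each element, apply t then s: a → i → i; b → b → e; c → g → f; d → f → h; e → a → b; f → d → g; g → j → j; h → c → c; i → h → a; j → e → d.
So s ∘ t in one-line form is i e f h b g j c a d.

i e f h b g j c a d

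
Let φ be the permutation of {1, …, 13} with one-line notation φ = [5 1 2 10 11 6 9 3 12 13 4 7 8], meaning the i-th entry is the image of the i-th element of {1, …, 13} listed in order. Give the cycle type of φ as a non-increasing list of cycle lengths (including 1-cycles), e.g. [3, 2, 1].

The disjoint cycles are (1, 5, 11, 4, 10, 13, 8, 3, 2)(6)(7, 9, 12), with lengths 9, 3, 1 in non-increasing order.

[9, 3, 1]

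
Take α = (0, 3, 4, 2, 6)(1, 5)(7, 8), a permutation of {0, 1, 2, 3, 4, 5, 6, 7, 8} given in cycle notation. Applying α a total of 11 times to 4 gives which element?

4 lies in the 5-cycle (0, 3, 4, 2, 6).
Since the cycle has length 5, α^11 acts on it the same as α^1 (11 mod 5 = 1).
Advancing 1 step from 4: 4 → 2.

2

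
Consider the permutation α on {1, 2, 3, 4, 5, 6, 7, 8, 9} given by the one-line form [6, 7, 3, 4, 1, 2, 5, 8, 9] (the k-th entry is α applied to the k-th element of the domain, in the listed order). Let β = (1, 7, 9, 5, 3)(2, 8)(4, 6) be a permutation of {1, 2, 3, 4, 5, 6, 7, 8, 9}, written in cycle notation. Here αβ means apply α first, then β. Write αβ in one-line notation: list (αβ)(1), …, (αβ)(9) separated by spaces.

4 9 1 6 7 8 3 2 5

Chase each element through α then β: 1 → 6 → 4; 2 → 7 → 9; 3 → 3 → 1; 4 → 4 → 6; 5 → 1 → 7; 6 → 2 → 8; 7 → 5 → 3; 8 → 8 → 2; 9 → 9 → 5.
Collecting the images, αβ = [4 9 1 6 7 8 3 2 5].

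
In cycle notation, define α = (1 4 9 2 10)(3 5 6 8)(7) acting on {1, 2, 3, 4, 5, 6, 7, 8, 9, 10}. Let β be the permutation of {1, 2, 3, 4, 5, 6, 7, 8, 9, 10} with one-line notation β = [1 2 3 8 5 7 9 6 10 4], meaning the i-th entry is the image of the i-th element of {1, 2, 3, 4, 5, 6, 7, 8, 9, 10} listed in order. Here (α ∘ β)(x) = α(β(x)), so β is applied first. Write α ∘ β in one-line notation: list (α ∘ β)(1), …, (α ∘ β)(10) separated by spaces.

Chase each element through β then α: 1 → 1 → 4; 2 → 2 → 10; 3 → 3 → 5; 4 → 8 → 3; 5 → 5 → 6; 6 → 7 → 7; 7 → 9 → 2; 8 → 6 → 8; 9 → 10 → 1; 10 → 4 → 9.
Collecting the images, α ∘ β = [4 10 5 3 6 7 2 8 1 9].

4 10 5 3 6 7 2 8 1 9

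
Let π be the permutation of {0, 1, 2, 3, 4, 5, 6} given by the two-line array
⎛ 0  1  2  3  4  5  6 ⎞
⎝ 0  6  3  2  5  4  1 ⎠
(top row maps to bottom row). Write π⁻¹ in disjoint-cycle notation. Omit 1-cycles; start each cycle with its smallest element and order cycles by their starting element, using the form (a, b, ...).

(1, 6)(2, 3)(4, 5)

The cycle decomposition of π is (1, 6)(2, 3)(4, 5).
Reversing each cycle (and rotating so the smallest element leads) gives π⁻¹ = (1, 6)(2, 3)(4, 5).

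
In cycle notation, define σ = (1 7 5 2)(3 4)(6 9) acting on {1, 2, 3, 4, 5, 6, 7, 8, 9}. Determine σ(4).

4 appears in (3 4); the next entry (wrapping around) is 3.

3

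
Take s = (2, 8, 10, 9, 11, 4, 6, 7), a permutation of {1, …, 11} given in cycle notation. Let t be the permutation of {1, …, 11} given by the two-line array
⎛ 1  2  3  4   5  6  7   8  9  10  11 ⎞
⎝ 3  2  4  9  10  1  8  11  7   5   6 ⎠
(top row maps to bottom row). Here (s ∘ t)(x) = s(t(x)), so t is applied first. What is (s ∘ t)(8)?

(s ∘ t)(8) = s(t(8)). t(8) = 11, then s(11) = 4. So (s ∘ t)(8) = 4.

4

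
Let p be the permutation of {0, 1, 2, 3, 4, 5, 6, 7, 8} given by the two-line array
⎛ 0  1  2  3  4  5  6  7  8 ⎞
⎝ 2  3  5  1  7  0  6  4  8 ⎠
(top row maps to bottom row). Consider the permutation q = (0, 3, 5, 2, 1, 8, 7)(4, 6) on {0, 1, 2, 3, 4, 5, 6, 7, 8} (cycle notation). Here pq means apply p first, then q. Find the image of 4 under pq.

p(4) = 7, then q(7) = 0; composing gives (pq)(4) = 0.

0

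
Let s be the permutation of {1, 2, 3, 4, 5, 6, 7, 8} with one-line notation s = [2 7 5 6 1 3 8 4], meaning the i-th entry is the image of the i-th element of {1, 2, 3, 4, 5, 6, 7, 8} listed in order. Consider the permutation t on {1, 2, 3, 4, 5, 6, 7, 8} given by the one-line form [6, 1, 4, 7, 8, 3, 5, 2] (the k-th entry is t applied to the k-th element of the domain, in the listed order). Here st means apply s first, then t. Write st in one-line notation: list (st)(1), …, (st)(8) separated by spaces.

(st)(x) = t(s(x)). Computing each image: t(s(1)) = t(2) = 1, t(s(2)) = t(7) = 5, t(s(3)) = t(5) = 8, t(s(4)) = t(6) = 3, t(s(5)) = t(1) = 6, t(s(6)) = t(3) = 4, t(s(7)) = t(8) = 2, t(s(8)) = t(4) = 7.
Hence st = [1 5 8 3 6 4 2 7].

1 5 8 3 6 4 2 7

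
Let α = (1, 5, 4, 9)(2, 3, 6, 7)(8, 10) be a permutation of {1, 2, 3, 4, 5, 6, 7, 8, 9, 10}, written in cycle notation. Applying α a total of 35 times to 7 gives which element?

7 lies in the 4-cycle (2, 3, 6, 7).
On a 4-cycle, α^4 is the identity, so α^35 = α^3 there (35 ≡ 3 mod 4).
Stepping 3 places around the cycle: 7 → 2 → 3 → 6.

6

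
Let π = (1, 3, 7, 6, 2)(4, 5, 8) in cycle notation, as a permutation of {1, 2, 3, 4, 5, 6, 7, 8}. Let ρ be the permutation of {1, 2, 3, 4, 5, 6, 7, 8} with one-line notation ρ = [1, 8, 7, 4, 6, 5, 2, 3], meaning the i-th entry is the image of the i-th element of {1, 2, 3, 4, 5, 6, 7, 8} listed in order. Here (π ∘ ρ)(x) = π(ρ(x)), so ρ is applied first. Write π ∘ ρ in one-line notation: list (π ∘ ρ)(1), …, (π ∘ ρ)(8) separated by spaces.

3 4 6 5 2 8 1 7

For each element, apply ρ then π: 1 → 1 → 3; 2 → 8 → 4; 3 → 7 → 6; 4 → 4 → 5; 5 → 6 → 2; 6 → 5 → 8; 7 → 2 → 1; 8 → 3 → 7.
So π ∘ ρ in one-line form is 3 4 6 5 2 8 1 7.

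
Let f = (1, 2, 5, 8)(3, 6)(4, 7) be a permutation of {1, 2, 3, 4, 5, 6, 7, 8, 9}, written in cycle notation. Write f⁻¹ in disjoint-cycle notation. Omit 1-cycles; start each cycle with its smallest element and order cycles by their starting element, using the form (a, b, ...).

(1, 8, 5, 2)(3, 6)(4, 7)

Inverting a permutation written in cycle notation just reverses the order within every cycle.
Reversing each cycle of f and rotating so the smallest element leads gives (1, 8, 5, 2)(3, 6)(4, 7).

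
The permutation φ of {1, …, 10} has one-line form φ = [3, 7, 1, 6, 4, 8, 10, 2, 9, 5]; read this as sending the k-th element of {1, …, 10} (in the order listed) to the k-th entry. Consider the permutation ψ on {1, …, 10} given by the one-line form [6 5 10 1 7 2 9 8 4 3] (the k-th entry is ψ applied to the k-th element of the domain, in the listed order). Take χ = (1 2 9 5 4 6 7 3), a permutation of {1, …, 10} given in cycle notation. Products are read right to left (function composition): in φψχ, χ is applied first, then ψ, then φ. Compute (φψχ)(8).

(φψχ)(8) = φ(ψ(χ(8))). χ(8) = 8, then ψ(8) = 8, then φ(8) = 2, so the result is 2.

2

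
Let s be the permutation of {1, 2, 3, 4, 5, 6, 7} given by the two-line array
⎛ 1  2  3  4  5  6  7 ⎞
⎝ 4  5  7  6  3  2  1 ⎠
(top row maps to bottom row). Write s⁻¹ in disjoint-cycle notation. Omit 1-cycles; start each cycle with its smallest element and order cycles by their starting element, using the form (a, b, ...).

First write s in disjoint cycles: (1, 4, 6, 2, 5, 3, 7).
The inverse reverses every cycle; in canonical form, s⁻¹ = (1, 7, 3, 5, 2, 6, 4).

(1, 7, 3, 5, 2, 6, 4)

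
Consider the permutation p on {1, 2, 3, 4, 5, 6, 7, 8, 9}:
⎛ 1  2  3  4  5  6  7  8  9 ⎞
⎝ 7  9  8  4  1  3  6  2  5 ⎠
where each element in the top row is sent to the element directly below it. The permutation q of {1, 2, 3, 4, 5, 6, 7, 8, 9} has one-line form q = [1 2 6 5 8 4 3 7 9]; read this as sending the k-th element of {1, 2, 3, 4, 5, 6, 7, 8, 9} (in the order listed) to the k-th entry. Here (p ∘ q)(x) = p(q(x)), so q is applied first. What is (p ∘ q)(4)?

(p ∘ q)(4) = p(q(4)). q(4) = 5, then p(5) = 1. So (p ∘ q)(4) = 1.

1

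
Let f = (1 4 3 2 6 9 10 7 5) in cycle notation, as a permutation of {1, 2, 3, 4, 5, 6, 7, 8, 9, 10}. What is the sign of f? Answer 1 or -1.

1

The cycle lengths are 9, 1.
A cycle is odd iff its length is even; f has 0 even-length cycles, so sgn(f) = (−1)^0 and f is even.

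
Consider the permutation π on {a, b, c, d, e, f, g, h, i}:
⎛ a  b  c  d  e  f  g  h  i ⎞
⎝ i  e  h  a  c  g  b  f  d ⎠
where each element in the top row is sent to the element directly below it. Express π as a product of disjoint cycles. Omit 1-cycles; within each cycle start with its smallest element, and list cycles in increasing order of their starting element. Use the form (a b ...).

From a: a → i → d → a, closing the cycle (a i d).
Repeating from the next unused element and collecting all non-trivial cycles gives (a i d)(b e c h f g).

(a i d)(b e c h f g)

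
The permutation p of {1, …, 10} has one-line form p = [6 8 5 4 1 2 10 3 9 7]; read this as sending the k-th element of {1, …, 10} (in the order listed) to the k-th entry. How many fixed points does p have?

The fixed points (elements with p(x) = x) are {4, 9}, so there are 2.

2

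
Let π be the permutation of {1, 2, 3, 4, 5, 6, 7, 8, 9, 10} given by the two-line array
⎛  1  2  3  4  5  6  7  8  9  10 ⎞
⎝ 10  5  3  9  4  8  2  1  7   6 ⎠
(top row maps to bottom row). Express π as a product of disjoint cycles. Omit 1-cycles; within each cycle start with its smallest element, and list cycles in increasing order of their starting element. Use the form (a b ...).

From 1: 1 → 10 → 6 → 8 → 1, closing the cycle (1 10 6 8).
Repeating from the next unused element and collecting all non-trivial cycles gives (1 10 6 8)(2 5 4 9 7).

(1 10 6 8)(2 5 4 9 7)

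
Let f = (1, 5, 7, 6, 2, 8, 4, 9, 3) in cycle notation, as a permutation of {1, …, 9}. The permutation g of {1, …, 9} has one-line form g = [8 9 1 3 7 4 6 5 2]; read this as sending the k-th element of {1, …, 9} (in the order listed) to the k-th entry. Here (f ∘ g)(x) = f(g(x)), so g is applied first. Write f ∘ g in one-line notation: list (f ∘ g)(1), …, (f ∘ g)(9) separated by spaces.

4 3 5 1 6 9 2 7 8

(f ∘ g)(x) = f(g(x)). Computing each image: f(g(1)) = f(8) = 4, f(g(2)) = f(9) = 3, f(g(3)) = f(1) = 5, f(g(4)) = f(3) = 1, f(g(5)) = f(7) = 6, f(g(6)) = f(4) = 9, f(g(7)) = f(6) = 2, f(g(8)) = f(5) = 7, f(g(9)) = f(2) = 8.
Hence f ∘ g = [4 3 5 1 6 9 2 7 8].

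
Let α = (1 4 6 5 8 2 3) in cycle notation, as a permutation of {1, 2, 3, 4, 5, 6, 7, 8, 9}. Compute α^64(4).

4 lies in the 7-cycle (1 4 6 5 8 2 3).
On a 7-cycle, α^7 is the identity, so α^64 = α^1 there (64 ≡ 1 mod 7).
Stepping 1 place around the cycle: 4 → 6.

6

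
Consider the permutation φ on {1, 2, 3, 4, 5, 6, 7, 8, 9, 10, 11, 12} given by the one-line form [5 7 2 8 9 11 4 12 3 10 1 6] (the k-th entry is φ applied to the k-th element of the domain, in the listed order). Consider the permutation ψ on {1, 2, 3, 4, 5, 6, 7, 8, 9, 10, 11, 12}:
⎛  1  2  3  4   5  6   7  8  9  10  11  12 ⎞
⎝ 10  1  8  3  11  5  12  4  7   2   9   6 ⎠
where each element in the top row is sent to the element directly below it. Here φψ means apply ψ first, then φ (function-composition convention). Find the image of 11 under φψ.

3

First apply ψ: ψ(11) = 9, then φ(9) = 3. Thus (φψ)(11) = 3.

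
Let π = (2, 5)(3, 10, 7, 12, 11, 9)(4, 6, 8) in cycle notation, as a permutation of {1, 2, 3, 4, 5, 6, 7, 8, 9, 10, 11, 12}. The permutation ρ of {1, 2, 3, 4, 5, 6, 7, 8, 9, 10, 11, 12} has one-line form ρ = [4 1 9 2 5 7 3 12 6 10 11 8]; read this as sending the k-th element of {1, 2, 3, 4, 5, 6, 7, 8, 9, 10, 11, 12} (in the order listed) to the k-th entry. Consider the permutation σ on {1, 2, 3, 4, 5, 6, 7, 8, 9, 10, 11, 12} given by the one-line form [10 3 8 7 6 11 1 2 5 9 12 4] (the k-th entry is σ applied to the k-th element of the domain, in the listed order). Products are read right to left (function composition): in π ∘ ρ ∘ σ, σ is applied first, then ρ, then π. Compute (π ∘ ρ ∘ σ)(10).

8

Apply the permutations in order: σ(10) = 9, then ρ(9) = 6, then π(6) = 8. So (π ∘ ρ ∘ σ)(10) = 8.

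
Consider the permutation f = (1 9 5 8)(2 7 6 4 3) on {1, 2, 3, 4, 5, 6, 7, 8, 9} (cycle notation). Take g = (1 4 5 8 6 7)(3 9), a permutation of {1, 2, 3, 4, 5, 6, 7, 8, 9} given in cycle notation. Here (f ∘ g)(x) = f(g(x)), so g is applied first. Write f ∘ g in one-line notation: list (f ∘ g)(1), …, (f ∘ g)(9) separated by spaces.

3 7 5 8 1 6 9 4 2

Chase each element through g then f: 1 → 4 → 3; 2 → 2 → 7; 3 → 9 → 5; 4 → 5 → 8; 5 → 8 → 1; 6 → 7 → 6; 7 → 1 → 9; 8 → 6 → 4; 9 → 3 → 2.
So f ∘ g in one-line form is 3 7 5 8 1 6 9 4 2.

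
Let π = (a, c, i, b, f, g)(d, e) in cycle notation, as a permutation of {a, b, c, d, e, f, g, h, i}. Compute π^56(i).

i lies in the 6-cycle (a, c, i, b, f, g).
Since the cycle has length 6, π^56 acts on it the same as π^2 (56 mod 6 = 2).
Stepping 2 places around the cycle: i → b → f.

f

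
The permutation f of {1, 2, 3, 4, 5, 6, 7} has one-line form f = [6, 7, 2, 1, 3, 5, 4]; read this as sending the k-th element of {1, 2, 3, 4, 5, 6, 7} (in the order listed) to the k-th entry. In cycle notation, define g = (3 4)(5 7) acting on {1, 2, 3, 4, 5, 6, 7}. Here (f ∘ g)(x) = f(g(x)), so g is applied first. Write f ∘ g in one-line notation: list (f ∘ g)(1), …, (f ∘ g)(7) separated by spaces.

6 7 1 2 4 5 3

(f ∘ g)(x) = f(g(x)). Computing each image: f(g(1)) = f(1) = 6, f(g(2)) = f(2) = 7, f(g(3)) = f(4) = 1, f(g(4)) = f(3) = 2, f(g(5)) = f(7) = 4, f(g(6)) = f(6) = 5, f(g(7)) = f(5) = 3.
Hence f ∘ g = [6 7 1 2 4 5 3].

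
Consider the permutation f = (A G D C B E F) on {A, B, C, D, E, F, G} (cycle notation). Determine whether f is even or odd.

The cycle lengths are 7.
A cycle is odd iff its length is even; f has 0 even-length cycles, so sgn(f) = (−1)^0 and f is even.

even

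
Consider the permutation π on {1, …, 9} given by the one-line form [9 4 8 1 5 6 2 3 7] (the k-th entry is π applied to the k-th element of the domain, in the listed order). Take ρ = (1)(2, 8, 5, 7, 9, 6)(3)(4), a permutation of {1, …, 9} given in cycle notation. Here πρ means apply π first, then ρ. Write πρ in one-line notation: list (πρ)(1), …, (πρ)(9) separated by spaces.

For each element, apply π then ρ: 1 → 9 → 6; 2 → 4 → 4; 3 → 8 → 5; 4 → 1 → 1; 5 → 5 → 7; 6 → 6 → 2; 7 → 2 → 8; 8 → 3 → 3; 9 → 7 → 9.
So πρ in one-line form is 6 4 5 1 7 2 8 3 9.

6 4 5 1 7 2 8 3 9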